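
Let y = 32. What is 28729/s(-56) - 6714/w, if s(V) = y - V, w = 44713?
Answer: 1283968945/3934744 ≈ 326.32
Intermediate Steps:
s(V) = 32 - V
28729/s(-56) - 6714/w = 28729/(32 - 1*(-56)) - 6714/44713 = 28729/(32 + 56) - 6714*1/44713 = 28729/88 - 6714/44713 = 1283968945/3934744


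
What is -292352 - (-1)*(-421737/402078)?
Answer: -39182909731/134026 ≈ -2.9235e+5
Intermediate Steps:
-292352 - (-1)*(-421737/402078) = -292352 - (-1)*(-421737*1/402078) = -292352 - (-1)*(-140579)/134026 = -292352 - 1*140579/134026 = -292352 - 140579/134026 = -39182909731/134026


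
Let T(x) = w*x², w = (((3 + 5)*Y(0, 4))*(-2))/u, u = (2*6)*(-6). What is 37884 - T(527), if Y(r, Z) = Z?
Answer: -1880876/9 ≈ -2.0899e+5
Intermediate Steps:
u = -72 (u = 12*(-6) = -72)
w = 8/9 (w = (((3 + 5)*4)*(-2))/(-72) = ((8*4)*(-2))*(-1/72) = (32*(-2))*(-1/72) = -64*(-1/72) = 8/9 ≈ 0.88889)
T(x) = 8*x²/9
37884 - T(527) = 37884 - 8*527²/9 = 37884 - 8*277729/9 = 37884 - 1*2221832/9 = 37884 - 2221832/9 = -1880876/9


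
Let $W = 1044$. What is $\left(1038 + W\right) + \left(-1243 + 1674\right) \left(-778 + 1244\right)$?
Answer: $202928$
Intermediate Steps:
$\left(1038 + W\right) + \left(-1243 + 1674\right) \left(-778 + 1244\right) = \left(1038 + 1044\right) + \left(-1243 + 1674\right) \left(-778 + 1244\right) = 2082 + 431 \cdot 466 = 2082 + 200846 = 202928$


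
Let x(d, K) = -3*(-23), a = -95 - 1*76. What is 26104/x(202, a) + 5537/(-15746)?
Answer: 410651531/1086474 ≈ 377.97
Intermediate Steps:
a = -171 (a = -95 - 76 = -171)
x(d, K) = 69
26104/x(202, a) + 5537/(-15746) = 26104/69 + 5537/(-15746) = 26104*(1/69) + 5537*(-1/15746) = 26104/69 - 5537/15746 = 410651531/1086474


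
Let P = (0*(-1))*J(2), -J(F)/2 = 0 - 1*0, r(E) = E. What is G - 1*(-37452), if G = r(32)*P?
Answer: 37452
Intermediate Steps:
J(F) = 0 (J(F) = -2*(0 - 1*0) = -2*(0 + 0) = -2*0 = 0)
P = 0 (P = (0*(-1))*0 = 0*0 = 0)
G = 0 (G = 32*0 = 0)
G - 1*(-37452) = 0 - 1*(-37452) = 0 + 37452 = 37452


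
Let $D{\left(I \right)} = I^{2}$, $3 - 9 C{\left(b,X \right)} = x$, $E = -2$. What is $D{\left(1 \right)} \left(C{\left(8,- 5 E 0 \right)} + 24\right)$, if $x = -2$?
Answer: $\frac{221}{9} \approx 24.556$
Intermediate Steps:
$C{\left(b,X \right)} = \frac{5}{9}$ ($C{\left(b,X \right)} = \frac{1}{3} - - \frac{2}{9} = \frac{1}{3} + \frac{2}{9} = \frac{5}{9}$)
$D{\left(1 \right)} \left(C{\left(8,- 5 E 0 \right)} + 24\right) = 1^{2} \left(\frac{5}{9} + 24\right) = 1 \cdot \frac{221}{9} = \frac{221}{9}$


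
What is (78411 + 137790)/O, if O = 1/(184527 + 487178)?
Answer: 145223292705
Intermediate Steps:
O = 1/671705 ≈ 1.4887e-6
(78411 + 137790)/O = (78411 + 137790)/(1/671705) = 216201*671705 = 145223292705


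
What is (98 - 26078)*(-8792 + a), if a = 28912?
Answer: -522717600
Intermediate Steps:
(98 - 26078)*(-8792 + a) = (98 - 26078)*(-8792 + 28912) = -25980*20120 = -522717600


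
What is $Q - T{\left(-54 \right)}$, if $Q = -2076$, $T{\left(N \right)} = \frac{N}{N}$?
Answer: $-2077$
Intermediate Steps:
$T{\left(N \right)} = 1$
$Q - T{\left(-54 \right)} = -2076 - 1 = -2077$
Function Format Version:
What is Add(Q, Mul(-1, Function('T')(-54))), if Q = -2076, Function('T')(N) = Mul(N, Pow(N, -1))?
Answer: -2077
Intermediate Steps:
Function('T')(N) = 1
Add(Q, Mul(-1, Function('T')(-54))) = Add(-2076, Mul(-1, 1)) = Add(-2076, -1) = -2077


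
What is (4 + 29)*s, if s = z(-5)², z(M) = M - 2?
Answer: 1617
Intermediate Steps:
z(M) = -2 + M
s = 49 (s = (-2 - 5)² = (-7)² = 49)
(4 + 29)*s = (4 + 29)*49 = 33*49 = 1617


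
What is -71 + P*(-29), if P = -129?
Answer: 3670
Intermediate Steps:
-71 + P*(-29) = -71 - 129*(-29) = -71 + 3741 = 3670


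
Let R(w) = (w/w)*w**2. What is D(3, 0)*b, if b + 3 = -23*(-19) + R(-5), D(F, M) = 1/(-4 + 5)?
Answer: 459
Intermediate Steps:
D(F, M) = 1 (D(F, M) = 1/1 = 1)
R(w) = w**2 (R(w) = 1*w**2 = w**2)
b = 459 (b = -3 + (-23*(-19) + (-5)**2) = -3 + (437 + 25) = -3 + 462 = 459)
D(3, 0)*b = 1*459 = 459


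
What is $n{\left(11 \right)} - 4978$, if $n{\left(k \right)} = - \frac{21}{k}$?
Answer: $- \frac{54779}{11} \approx -4979.9$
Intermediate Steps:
$n{\left(11 \right)} - 4978 = - \frac{21}{11} - 4978 = - \frac{54779}{11}$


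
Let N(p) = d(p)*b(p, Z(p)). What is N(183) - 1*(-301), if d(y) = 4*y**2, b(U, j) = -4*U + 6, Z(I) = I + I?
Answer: -97251755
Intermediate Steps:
Z(I) = 2*I
b(U, j) = 6 - 4*U
N(p) = 4*p**2*(6 - 4*p) (N(p) = (4*p**2)*(6 - 4*p) = 4*p**2*(6 - 4*p))
N(183) - 1*(-301) = 183**2*(24 - 16*183) - 1*(-301) = 33489*(24 - 2928) + 301 = 33489*(-2904) + 301 = -97252056 + 301 = -97251755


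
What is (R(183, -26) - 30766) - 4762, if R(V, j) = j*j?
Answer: -34852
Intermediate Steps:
R(V, j) = j²
(R(183, -26) - 30766) - 4762 = ((-26)² - 30766) - 4762 = (676 - 30766) - 4762 = -30090 - 4762 = -34852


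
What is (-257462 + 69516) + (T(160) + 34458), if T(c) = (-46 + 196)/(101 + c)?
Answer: -13353406/87 ≈ -1.5349e+5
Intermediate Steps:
T(c) = 150/(101 + c)
(-257462 + 69516) + (T(160) + 34458) = (-257462 + 69516) + (150/(101 + 160) + 34458) = -187946 + (150/261 + 34458) = -187946 + (150*(1/261) + 34458) = -187946 + (50/87 + 34458) = -187946 + 2997896/87 = -13353406/87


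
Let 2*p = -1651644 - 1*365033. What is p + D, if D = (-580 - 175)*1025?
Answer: -3564427/2 ≈ -1.7822e+6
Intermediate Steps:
D = -773875 (D = -755*1025 = -773875)
p = -2016677/2 (p = (-1651644 - 1*365033)/2 = (-1651644 - 365033)/2 = (1/2)*(-2016677) = -2016677/2 ≈ -1.0083e+6)
p + D = -2016677/2 - 773875 = -3564427/2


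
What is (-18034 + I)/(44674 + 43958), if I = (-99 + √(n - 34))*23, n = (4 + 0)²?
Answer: -20311/88632 + 23*I*√2/29544 ≈ -0.22916 + 0.001101*I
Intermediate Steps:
n = 16 (n = 4² = 16)
I = -2277 + 69*I*√2 (I = (-99 + √(16 - 34))*23 = (-99 + √(-18))*23 = (-99 + 3*I*√2)*23 = -2277 + 69*I*√2 ≈ -2277.0 + 97.581*I)
(-18034 + I)/(44674 + 43958) = (-18034 + (-2277 + 69*I*√2))/(44674 + 43958) = (-20311 + 69*I*√2)/88632 = (-20311 + 69*I*√2)*(1/88632) = -20311/88632 + 23*I*√2/29544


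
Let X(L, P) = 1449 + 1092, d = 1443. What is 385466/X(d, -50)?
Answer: 385466/2541 ≈ 151.70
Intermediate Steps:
X(L, P) = 2541
385466/X(d, -50) = 385466/2541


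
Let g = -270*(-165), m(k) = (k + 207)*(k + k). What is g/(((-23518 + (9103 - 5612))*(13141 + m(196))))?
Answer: -4950/380773351 ≈ -1.3000e-5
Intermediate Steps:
m(k) = 2*k*(207 + k) (m(k) = (207 + k)*(2*k) = 2*k*(207 + k))
g = 44550
g/(((-23518 + (9103 - 5612))*(13141 + m(196)))) = 44550/(((-23518 + (9103 - 5612))*(13141 + 2*196*(207 + 196)))) = 44550/(((-23518 + 3491)*(13141 + 2*196*403))) = 44550/((-20027*(13141 + 157976))) = 44550/((-20027*171117)) = 44550/(-3426960159) = 44550*(-1/3426960159) = -4950/380773351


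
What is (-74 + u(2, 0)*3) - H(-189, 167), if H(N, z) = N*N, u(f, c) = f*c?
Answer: -35795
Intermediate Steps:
u(f, c) = c*f
H(N, z) = N²
(-74 + u(2, 0)*3) - H(-189, 167) = (-74 + (0*2)*3) - 1*(-189)² = (-74 + 0*3) - 1*35721 = (-74 + 0) - 35721 = -74 - 35721 = -35795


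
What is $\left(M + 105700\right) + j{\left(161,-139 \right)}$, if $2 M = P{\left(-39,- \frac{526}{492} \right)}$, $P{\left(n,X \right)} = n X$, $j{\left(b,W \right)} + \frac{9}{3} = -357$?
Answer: $\frac{17279179}{164} \approx 1.0536 \cdot 10^{5}$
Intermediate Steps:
$j{\left(b,W \right)} = -360$ ($j{\left(b,W \right)} = -3 - 357 = -360$)
$P{\left(n,X \right)} = X n$
$M = \frac{3419}{164}$ ($M = \frac{- \frac{526}{492} \left(-39\right)}{2} = \frac{\left(-526\right) \frac{1}{492} \left(-39\right)}{2} = \frac{\left(- \frac{263}{246}\right) \left(-39\right)}{2} = \frac{1}{2} \cdot \frac{3419}{82} = \frac{3419}{164} \approx 20.848$)
$\left(M + 105700\right) + j{\left(161,-139 \right)} = \left(\frac{3419}{164} + 105700\right) - 360 = \frac{17338219}{164} - 360 = \frac{17279179}{164}$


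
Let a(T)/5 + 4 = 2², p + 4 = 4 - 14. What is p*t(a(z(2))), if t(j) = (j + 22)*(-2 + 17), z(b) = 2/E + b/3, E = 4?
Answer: -4620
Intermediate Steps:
z(b) = ½ + b/3 (z(b) = 2/4 + b/3 = 2*(¼) + b*(⅓) = ½ + b/3)
p = -14 (p = -4 + (4 - 14) = -4 - 10 = -14)
a(T) = 0 (a(T) = -20 + 5*2² = -20 + 5*4 = -20 + 20 = 0)
t(j) = 330 + 15*j (t(j) = (22 + j)*15 = 330 + 15*j)
p*t(a(z(2))) = -14*(330 + 15*0) = -14*(330 + 0) = -14*330 = -4620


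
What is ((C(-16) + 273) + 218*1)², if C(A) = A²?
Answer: 558009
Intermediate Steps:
((C(-16) + 273) + 218*1)² = (((-16)² + 273) + 218*1)² = ((256 + 273) + 218)² = (529 + 218)² = 747² = 558009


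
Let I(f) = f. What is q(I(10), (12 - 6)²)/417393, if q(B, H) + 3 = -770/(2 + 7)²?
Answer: -1013/33808833 ≈ -2.9963e-5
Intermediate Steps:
q(B, H) = -1013/81 (q(B, H) = -3 - 770/(2 + 7)² = -3 - 770/(9²) = -3 - 770/81 = -1013/81)
q(I(10), (12 - 6)²)/417393 = -1013/81/417393 = -1013/81*1/417393 = -1013/33808833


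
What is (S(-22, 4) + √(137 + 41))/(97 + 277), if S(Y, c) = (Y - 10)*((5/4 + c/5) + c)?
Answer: -44/85 + √178/374 ≈ -0.48197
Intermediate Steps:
S(Y, c) = (-10 + Y)*(5/4 + 6*c/5) (S(Y, c) = (-10 + Y)*((5*(¼) + c*(⅕)) + c) = (-10 + Y)*((5/4 + c/5) + c) = (-10 + Y)*(5/4 + 6*c/5))
(S(-22, 4) + √(137 + 41))/(97 + 277) = ((-25/2 - 12*4 + (5/4)*(-22) + (6/5)*(-22)*4) + √(137 + 41))/(97 + 277) = ((-25/2 - 48 - 55/2 - 528/5) + √178)/374 = (-968/5 + √178)*(1/374) = -44/85 + √178/374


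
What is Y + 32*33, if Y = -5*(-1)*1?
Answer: 1061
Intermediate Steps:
Y = 5 (Y = 5*1 = 5)
Y + 32*33 = 5 + 32*33 = 5 + 1056 = 1061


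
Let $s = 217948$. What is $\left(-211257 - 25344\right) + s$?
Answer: $-18653$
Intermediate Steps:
$\left(-211257 - 25344\right) + s = \left(-211257 - 25344\right) + 217948 = -236601 + 217948 = -18653$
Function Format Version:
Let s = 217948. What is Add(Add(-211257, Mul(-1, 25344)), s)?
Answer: -18653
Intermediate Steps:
Add(Add(-211257, Mul(-1, 25344)), s) = Add(Add(-211257, Mul(-1, 25344)), 217948) = Add(Add(-211257, -25344), 217948) = Add(-236601, 217948) = -18653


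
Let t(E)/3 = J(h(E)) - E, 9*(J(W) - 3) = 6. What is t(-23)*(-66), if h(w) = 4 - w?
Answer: -5280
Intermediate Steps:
J(W) = 11/3 (J(W) = 3 + (1/9)*6 = 3 + 2/3 = 11/3)
t(E) = 11 - 3*E (t(E) = 3*(11/3 - E) = 11 - 3*E)
t(-23)*(-66) = (11 - 3*(-23))*(-66) = (11 + 69)*(-66) = 80*(-66) = -5280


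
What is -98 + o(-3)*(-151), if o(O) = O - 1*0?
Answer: 355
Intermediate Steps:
o(O) = O (o(O) = O + 0 = O)
-98 + o(-3)*(-151) = -98 - 3*(-151) = -98 + 453 = 355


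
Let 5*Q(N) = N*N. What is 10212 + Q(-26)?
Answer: 51736/5 ≈ 10347.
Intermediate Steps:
Q(N) = N²/5 (Q(N) = (N*N)/5 = N²/5)
10212 + Q(-26) = 10212 + (⅕)*(-26)² = 10212 + (⅕)*676 = 10212 + 676/5 = 51736/5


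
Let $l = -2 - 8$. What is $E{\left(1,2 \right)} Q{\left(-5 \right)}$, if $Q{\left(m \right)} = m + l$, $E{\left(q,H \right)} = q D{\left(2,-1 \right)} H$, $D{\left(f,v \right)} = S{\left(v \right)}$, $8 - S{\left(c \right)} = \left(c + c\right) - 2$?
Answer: $-360$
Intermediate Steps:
$S{\left(c \right)} = 10 - 2 c$ ($S{\left(c \right)} = 8 - \left(\left(c + c\right) - 2\right) = 8 - \left(2 c - 2\right) = 8 - \left(-2 + 2 c\right) = 10 - 2 c$)
$D{\left(f,v \right)} = 10 - 2 v$
$E{\left(q,H \right)} = 12 H q$ ($E{\left(q,H \right)} = q \left(10 - -2\right) H = q \left(10 + 2\right) H = q 12 H = 12 q H = 12 H q$)
$l = -10$ ($l = -2 - 8 = -10$)
$Q{\left(m \right)} = -10 + m$ ($Q{\left(m \right)} = m - 10 = -10 + m$)
$E{\left(1,2 \right)} Q{\left(-5 \right)} = 12 \cdot 2 \cdot 1 \left(-10 - 5\right) = 24 \left(-15\right) = -360$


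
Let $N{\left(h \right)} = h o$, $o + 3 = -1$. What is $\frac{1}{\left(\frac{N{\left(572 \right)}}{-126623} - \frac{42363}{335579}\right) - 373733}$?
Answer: $- \frac{42492019717}{15880674601218958} \approx -2.6757 \cdot 10^{-6}$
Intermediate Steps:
$o = -4$ ($o = -3 - 1 = -4$)
$N{\left(h \right)} = - 4 h$ ($N{\left(h \right)} = h \left(-4\right) = - 4 h$)
$\frac{1}{\left(\frac{N{\left(572 \right)}}{-126623} - \frac{42363}{335579}\right) - 373733} = \frac{1}{\left(\frac{\left(-4\right) 572}{-126623} - \frac{42363}{335579}\right) - 373733} = \frac{1}{\left(\left(-2288\right) \left(- \frac{1}{126623}\right) - \frac{42363}{335579}\right) - 373733} = \frac{1}{\left(\frac{2288}{126623} - \frac{42363}{335579}\right) - 373733} = \frac{1}{- \frac{4596325397}{42492019717} - 373733} = \frac{1}{- \frac{15880674601218958}{42492019717}} = - \frac{42492019717}{15880674601218958}$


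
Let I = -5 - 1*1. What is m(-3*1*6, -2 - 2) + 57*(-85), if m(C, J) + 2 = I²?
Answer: -4811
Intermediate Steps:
I = -6 (I = -5 - 1 = -6)
m(C, J) = 34 (m(C, J) = -2 + (-6)² = -2 + 36 = 34)
m(-3*1*6, -2 - 2) + 57*(-85) = 34 + 57*(-85) = 34 - 4845 = -4811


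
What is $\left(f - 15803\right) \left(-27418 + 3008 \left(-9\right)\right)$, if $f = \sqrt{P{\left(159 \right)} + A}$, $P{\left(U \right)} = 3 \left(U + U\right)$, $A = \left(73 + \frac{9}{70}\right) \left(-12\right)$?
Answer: $861105470 - \frac{21796 \sqrt{23415}}{7} \approx 8.6063 \cdot 10^{8}$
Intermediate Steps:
$A = - \frac{30714}{35}$ ($A = \left(73 + 9 \cdot \frac{1}{70}\right) \left(-12\right) = \left(73 + \frac{9}{70}\right) \left(-12\right) = \frac{5119}{70} \left(-12\right) = - \frac{30714}{35} \approx -877.54$)
$P{\left(U \right)} = 6 U$ ($P{\left(U \right)} = 3 \cdot 2 U = 6 U$)
$f = \frac{2 \sqrt{23415}}{35}$ ($f = \sqrt{6 \cdot 159 - \frac{30714}{35}} = \sqrt{954 - \frac{30714}{35}} = \sqrt{\frac{2676}{35}} = \frac{2 \sqrt{23415}}{35} \approx 8.744$)
$\left(f - 15803\right) \left(-27418 + 3008 \left(-9\right)\right) = \left(\frac{2 \sqrt{23415}}{35} - 15803\right) \left(-27418 + 3008 \left(-9\right)\right) = \left(-15803 + \frac{2 \sqrt{23415}}{35}\right) \left(-27418 - 27072\right) = \left(-15803 + \frac{2 \sqrt{23415}}{35}\right) \left(-54490\right) = 861105470 - \frac{21796 \sqrt{23415}}{7}$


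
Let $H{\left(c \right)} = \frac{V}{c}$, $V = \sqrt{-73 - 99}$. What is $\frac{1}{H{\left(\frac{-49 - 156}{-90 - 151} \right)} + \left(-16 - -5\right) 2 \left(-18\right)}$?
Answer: $\frac{4160475}{1650045583} - \frac{49405 i \sqrt{43}}{3300091166} \approx 0.0025214 - 9.817 \cdot 10^{-5} i$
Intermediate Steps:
$V = 2 i \sqrt{43}$ ($V = \sqrt{-172} = 2 i \sqrt{43} \approx 13.115 i$)
$H{\left(c \right)} = \frac{2 i \sqrt{43}}{c}$
$\frac{1}{H{\left(\frac{-49 - 156}{-90 - 151} \right)} + \left(-16 - -5\right) 2 \left(-18\right)} = \frac{1}{\frac{2 i \sqrt{43}}{\left(-49 - 156\right) \frac{1}{-90 - 151}} + \left(-16 - -5\right) 2 \left(-18\right)} = \frac{1}{\frac{2 i \sqrt{43}}{\left(-205\right) \frac{1}{-241}} + \left(-16 + 5\right) 2 \left(-18\right)} = \frac{1}{\frac{2 i \sqrt{43}}{\left(-205\right) \left(- \frac{1}{241}\right)} + \left(-11\right) 2 \left(-18\right)} = \frac{1}{\frac{2 i \sqrt{43}}{\frac{205}{241}} - -396} = \frac{1}{2 i \sqrt{43} \cdot \frac{241}{205} + 396} = \frac{1}{\frac{482 i \sqrt{43}}{205} + 396} = \frac{1}{396 + \frac{482 i \sqrt{43}}{205}}$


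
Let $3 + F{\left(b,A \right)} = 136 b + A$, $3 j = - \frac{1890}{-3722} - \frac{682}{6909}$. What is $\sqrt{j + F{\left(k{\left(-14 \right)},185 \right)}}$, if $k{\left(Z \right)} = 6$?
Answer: $\frac{\sqrt{3367572294527503}}{1836807} \approx 31.593$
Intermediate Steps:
$j = \frac{5259803}{38572947}$ ($j = \frac{- \frac{1890}{-3722} - \frac{682}{6909}}{3} = \frac{\left(-1890\right) \left(- \frac{1}{3722}\right) - \frac{682}{6909}}{3} = \frac{\frac{945}{1861} - \frac{682}{6909}}{3} = \frac{1}{3} \cdot \frac{5259803}{12857649} = \frac{5259803}{38572947} \approx 0.13636$)
$F{\left(b,A \right)} = -3 + A + 136 b$ ($F{\left(b,A \right)} = -3 + \left(136 b + A\right) = -3 + \left(A + 136 b\right) = -3 + A + 136 b$)
$\sqrt{j + F{\left(k{\left(-14 \right)},185 \right)}} = \sqrt{\frac{5259803}{38572947} + \left(-3 + 185 + 136 \cdot 6\right)} = \sqrt{\frac{5259803}{38572947} + \left(-3 + 185 + 816\right)} = \sqrt{\frac{5259803}{38572947} + 998} = \sqrt{\frac{38501060909}{38572947}} = \frac{\sqrt{3367572294527503}}{1836807}$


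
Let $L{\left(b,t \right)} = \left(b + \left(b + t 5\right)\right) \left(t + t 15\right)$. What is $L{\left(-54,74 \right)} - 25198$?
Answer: $285010$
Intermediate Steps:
$L{\left(b,t \right)} = 16 t \left(2 b + 5 t\right)$ ($L{\left(b,t \right)} = \left(b + \left(b + 5 t\right)\right) \left(t + 15 t\right) = \left(2 b + 5 t\right) 16 t = 16 t \left(2 b + 5 t\right)$)
$L{\left(-54,74 \right)} - 25198 = 16 \cdot 74 \left(2 \left(-54\right) + 5 \cdot 74\right) - 25198 = 16 \cdot 74 \left(-108 + 370\right) - 25198 = 16 \cdot 74 \cdot 262 - 25198 = 310208 - 25198 = 285010$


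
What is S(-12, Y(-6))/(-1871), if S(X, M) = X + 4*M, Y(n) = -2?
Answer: 20/1871 ≈ 0.010689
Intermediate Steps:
S(-12, Y(-6))/(-1871) = (-12 + 4*(-2))/(-1871) = (-12 - 8)*(-1/1871) = -20*(-1/1871) = 20/1871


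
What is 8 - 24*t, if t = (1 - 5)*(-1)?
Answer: -88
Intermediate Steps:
t = 4 (t = -4*(-1) = 4)
8 - 24*t = 8 - 24*4 = 8 - 96 = -88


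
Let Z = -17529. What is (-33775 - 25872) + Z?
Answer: -77176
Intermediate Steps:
(-33775 - 25872) + Z = (-33775 - 25872) - 17529 = -59647 - 17529 = -77176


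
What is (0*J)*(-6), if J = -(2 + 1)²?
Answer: 0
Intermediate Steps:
J = -9 (J = -1*3² = -1*9 = -9)
(0*J)*(-6) = (0*(-9))*(-6) = 0*(-6) = 0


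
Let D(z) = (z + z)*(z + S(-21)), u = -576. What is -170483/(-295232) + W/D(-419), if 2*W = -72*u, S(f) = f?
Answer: 4311401407/6803621440 ≈ 0.63369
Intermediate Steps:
W = 20736 (W = (-72*(-576))/2 = (½)*41472 = 20736)
D(z) = 2*z*(-21 + z) (D(z) = (z + z)*(z - 21) = (2*z)*(-21 + z) = 2*z*(-21 + z))
-170483/(-295232) + W/D(-419) = -170483/(-295232) + 20736/((2*(-419)*(-21 - 419))) = -170483*(-1/295232) + 20736/((2*(-419)*(-440))) = 170483/295232 + 20736/368720 = 170483/295232 + 20736*(1/368720) = 170483/295232 + 1296/23045 = 4311401407/6803621440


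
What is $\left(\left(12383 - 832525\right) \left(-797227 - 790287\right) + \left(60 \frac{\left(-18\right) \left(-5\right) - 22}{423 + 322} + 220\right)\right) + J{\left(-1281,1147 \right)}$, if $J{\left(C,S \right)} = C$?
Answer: $\frac{193996048983939}{149} \approx 1.302 \cdot 10^{12}$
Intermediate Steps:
$\left(\left(12383 - 832525\right) \left(-797227 - 790287\right) + \left(60 \frac{\left(-18\right) \left(-5\right) - 22}{423 + 322} + 220\right)\right) + J{\left(-1281,1147 \right)} = \left(\left(12383 - 832525\right) \left(-797227 - 790287\right) + \left(60 \frac{\left(-18\right) \left(-5\right) - 22}{423 + 322} + 220\right)\right) - 1281 = \left(\left(-820142\right) \left(-1587514\right) + \left(60 \frac{90 - 22}{745} + 220\right)\right) - 1281 = \left(1301986906988 + \left(60 \cdot 68 \cdot \frac{1}{745} + 220\right)\right) - 1281 = \left(1301986906988 + \left(60 \cdot \frac{68}{745} + 220\right)\right) - 1281 = \left(1301986906988 + \left(\frac{816}{149} + 220\right)\right) - 1281 = \left(1301986906988 + \frac{33596}{149}\right) - 1281 = \frac{193996049174808}{149} - 1281 = \frac{193996048983939}{149}$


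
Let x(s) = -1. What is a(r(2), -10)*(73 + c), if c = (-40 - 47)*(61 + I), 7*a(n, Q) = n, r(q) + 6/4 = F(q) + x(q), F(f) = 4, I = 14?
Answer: -9678/7 ≈ -1382.6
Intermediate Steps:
r(q) = 3/2 (r(q) = -3/2 + (4 - 1) = -3/2 + 3 = 3/2)
a(n, Q) = n/7
c = -6525 (c = (-40 - 47)*(61 + 14) = -87*75 = -6525)
a(r(2), -10)*(73 + c) = ((⅐)*(3/2))*(73 - 6525) = (3/14)*(-6452) = -9678/7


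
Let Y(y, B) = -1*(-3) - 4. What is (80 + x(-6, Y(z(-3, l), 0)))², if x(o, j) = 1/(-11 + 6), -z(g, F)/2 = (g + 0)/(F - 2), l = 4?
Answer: 159201/25 ≈ 6368.0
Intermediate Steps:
z(g, F) = -2*g/(-2 + F) (z(g, F) = -2*(g + 0)/(F - 2) = -2*g/(-2 + F))
Y(y, B) = -1 (Y(y, B) = 3 - 4 = -1)
x(o, j) = -⅕ (x(o, j) = 1/(-5) = -⅕)
(80 + x(-6, Y(z(-3, l), 0)))² = (80 - ⅕)² = (399/5)² = 159201/25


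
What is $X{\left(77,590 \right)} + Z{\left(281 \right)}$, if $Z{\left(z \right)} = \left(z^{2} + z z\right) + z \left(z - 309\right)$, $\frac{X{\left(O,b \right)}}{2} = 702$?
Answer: $151458$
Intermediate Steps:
$X{\left(O,b \right)} = 1404$ ($X{\left(O,b \right)} = 2 \cdot 702 = 1404$)
$Z{\left(z \right)} = 2 z^{2} + z \left(-309 + z\right)$ ($Z{\left(z \right)} = \left(z^{2} + z^{2}\right) + z \left(-309 + z\right) = 2 z^{2} + z \left(-309 + z\right)$)
$X{\left(77,590 \right)} + Z{\left(281 \right)} = 1404 + 3 \cdot 281 \left(-103 + 281\right) = 1404 + 3 \cdot 281 \cdot 178 = 1404 + 150054 = 151458$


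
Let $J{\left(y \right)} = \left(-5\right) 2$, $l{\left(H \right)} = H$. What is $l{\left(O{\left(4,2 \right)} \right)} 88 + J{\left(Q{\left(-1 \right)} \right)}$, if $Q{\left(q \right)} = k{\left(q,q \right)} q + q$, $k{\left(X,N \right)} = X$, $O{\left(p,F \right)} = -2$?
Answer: $-186$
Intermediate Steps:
$Q{\left(q \right)} = q + q^{2}$ ($Q{\left(q \right)} = q q + q = q^{2} + q = q + q^{2}$)
$J{\left(y \right)} = -10$
$l{\left(O{\left(4,2 \right)} \right)} 88 + J{\left(Q{\left(-1 \right)} \right)} = \left(-2\right) 88 - 10 = -176 - 10 = -186$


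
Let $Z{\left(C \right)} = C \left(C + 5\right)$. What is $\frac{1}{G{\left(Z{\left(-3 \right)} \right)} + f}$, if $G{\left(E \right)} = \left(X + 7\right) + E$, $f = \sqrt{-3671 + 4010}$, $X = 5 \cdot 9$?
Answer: $\frac{46}{1777} - \frac{\sqrt{339}}{1777} \approx 0.015525$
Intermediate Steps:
$X = 45$
$Z{\left(C \right)} = C \left(5 + C\right)$
$f = \sqrt{339} \approx 18.412$
$G{\left(E \right)} = 52 + E$ ($G{\left(E \right)} = \left(45 + 7\right) + E = 52 + E$)
$\frac{1}{G{\left(Z{\left(-3 \right)} \right)} + f} = \frac{1}{\left(52 - 3 \left(5 - 3\right)\right) + \sqrt{339}} = \frac{1}{\left(52 - 6\right) + \sqrt{339}} = \frac{1}{46 + \sqrt{339}}$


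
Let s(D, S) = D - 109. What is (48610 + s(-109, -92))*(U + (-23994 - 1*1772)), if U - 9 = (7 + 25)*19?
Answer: -1217010408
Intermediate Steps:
s(D, S) = -109 + D
U = 617 (U = 9 + (7 + 25)*19 = 9 + 32*19 = 9 + 608 = 617)
(48610 + s(-109, -92))*(U + (-23994 - 1*1772)) = (48610 + (-109 - 109))*(617 + (-23994 - 1*1772)) = (48610 - 218)*(617 + (-23994 - 1772)) = 48392*(617 - 25766) = 48392*(-25149) = -1217010408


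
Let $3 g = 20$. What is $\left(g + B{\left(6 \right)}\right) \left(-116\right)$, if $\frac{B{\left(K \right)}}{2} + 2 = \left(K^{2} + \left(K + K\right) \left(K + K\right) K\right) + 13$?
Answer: $- \frac{636376}{3} \approx -2.1213 \cdot 10^{5}$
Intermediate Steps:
$g = \frac{20}{3}$ ($g = \frac{1}{3} \cdot 20 = \frac{20}{3} \approx 6.6667$)
$B{\left(K \right)} = 22 + 2 K^{2} + 8 K^{3}$ ($B{\left(K \right)} = -4 + 2 \left(\left(K^{2} + \left(K + K\right) \left(K + K\right) K\right) + 13\right) = -4 + 2 \left(\left(K^{2} + 2 K 2 K K\right) + 13\right) = -4 + 2 \left(\left(K^{2} + 4 K^{2} K\right) + 13\right) = -4 + 2 \left(\left(K^{2} + 4 K^{3}\right) + 13\right) = -4 + 2 \left(13 + K^{2} + 4 K^{3}\right) = -4 + \left(26 + 2 K^{2} + 8 K^{3}\right) = 22 + 2 K^{2} + 8 K^{3}$)
$\left(g + B{\left(6 \right)}\right) \left(-116\right) = \left(\frac{20}{3} + \left(22 + 2 \cdot 6^{2} + 8 \cdot 6^{3}\right)\right) \left(-116\right) = \left(\frac{20}{3} + \left(22 + 2 \cdot 36 + 8 \cdot 216\right)\right) \left(-116\right) = \left(\frac{20}{3} + \left(22 + 72 + 1728\right)\right) \left(-116\right) = \left(\frac{20}{3} + 1822\right) \left(-116\right) = \frac{5486}{3} \left(-116\right) = - \frac{636376}{3}$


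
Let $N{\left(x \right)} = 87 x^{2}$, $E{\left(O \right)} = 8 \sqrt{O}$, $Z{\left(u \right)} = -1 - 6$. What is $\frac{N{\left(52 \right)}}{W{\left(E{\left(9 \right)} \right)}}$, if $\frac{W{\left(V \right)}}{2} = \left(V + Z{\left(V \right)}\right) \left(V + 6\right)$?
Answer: $\frac{19604}{85} \approx 230.64$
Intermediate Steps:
$Z{\left(u \right)} = -7$ ($Z{\left(u \right)} = -1 - 6 = -7$)
$W{\left(V \right)} = 2 \left(-7 + V\right) \left(6 + V\right)$ ($W{\left(V \right)} = 2 \left(V - 7\right) \left(V + 6\right) = 2 \left(-7 + V\right) \left(6 + V\right)$)
$\frac{N{\left(52 \right)}}{W{\left(E{\left(9 \right)} \right)}} = \frac{87 \cdot 52^{2}}{-84 - 2 \cdot 8 \sqrt{9} + 2 \left(8 \sqrt{9}\right)^{2}} = \frac{87 \cdot 2704}{-84 - 2 \cdot 8 \cdot 3 + 2 \left(8 \cdot 3\right)^{2}} = \frac{235248}{-84 - 48 + 2 \cdot 24^{2}} = \frac{235248}{-84 - 48 + 2 \cdot 576} = \frac{235248}{-84 - 48 + 1152} = \frac{235248}{1020} = 235248 \cdot \frac{1}{1020} = \frac{19604}{85}$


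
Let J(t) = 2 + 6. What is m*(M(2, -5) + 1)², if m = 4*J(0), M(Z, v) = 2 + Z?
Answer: 800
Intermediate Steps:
J(t) = 8
m = 32 (m = 4*8 = 32)
m*(M(2, -5) + 1)² = 32*((2 + 2) + 1)² = 32*(4 + 1)² = 32*5² = 32*25 = 800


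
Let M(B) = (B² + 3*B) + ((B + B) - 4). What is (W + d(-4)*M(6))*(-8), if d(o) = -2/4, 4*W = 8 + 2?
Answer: 228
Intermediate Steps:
W = 5/2 (W = (8 + 2)/4 = (¼)*10 = 5/2 ≈ 2.5000)
d(o) = -½ (d(o) = -2*¼ = -½)
M(B) = -4 + B² + 5*B (M(B) = (B² + 3*B) + (2*B - 4) = (B² + 3*B) + (-4 + 2*B) = -4 + B² + 5*B)
(W + d(-4)*M(6))*(-8) = (5/2 - (-4 + 6² + 5*6)/2)*(-8) = (5/2 - (-4 + 36 + 30)/2)*(-8) = (5/2 - ½*62)*(-8) = (5/2 - 31)*(-8) = -57/2*(-8) = 228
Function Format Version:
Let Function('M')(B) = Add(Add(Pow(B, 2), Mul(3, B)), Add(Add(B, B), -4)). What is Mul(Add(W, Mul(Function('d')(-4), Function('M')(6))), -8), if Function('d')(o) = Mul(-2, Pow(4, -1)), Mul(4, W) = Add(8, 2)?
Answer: 228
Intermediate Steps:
W = Rational(5, 2) (W = Mul(Rational(1, 4), Add(8, 2)) = Mul(Rational(1, 4), 10) = Rational(5, 2) ≈ 2.5000)
Function('d')(o) = Rational(-1, 2) (Function('d')(o) = Mul(-2, Rational(1, 4)) = Rational(-1, 2))
Function('M')(B) = Add(-4, Pow(B, 2), Mul(5, B)) (Function('M')(B) = Add(Add(Pow(B, 2), Mul(3, B)), Add(Mul(2, B), -4)) = Add(Add(Pow(B, 2), Mul(3, B)), Add(-4, Mul(2, B))) = Add(-4, Pow(B, 2), Mul(5, B)))
Mul(Add(W, Mul(Function('d')(-4), Function('M')(6))), -8) = Mul(Add(Rational(5, 2), Mul(Rational(-1, 2), Add(-4, Pow(6, 2), Mul(5, 6)))), -8) = Mul(Add(Rational(5, 2), Mul(Rational(-1, 2), Add(-4, 36, 30))), -8) = Mul(Add(Rational(5, 2), Mul(Rational(-1, 2), 62)), -8) = Mul(Add(Rational(5, 2), -31), -8) = Mul(Rational(-57, 2), -8) = 228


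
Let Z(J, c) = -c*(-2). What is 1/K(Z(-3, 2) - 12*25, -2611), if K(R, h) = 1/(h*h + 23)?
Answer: 6817344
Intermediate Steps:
Z(J, c) = 2*c
K(R, h) = 1/(23 + h**2) (K(R, h) = 1/(h**2 + 23) = 1/(23 + h**2))
1/K(Z(-3, 2) - 12*25, -2611) = 1/(1/(23 + (-2611)**2)) = 1/(1/(23 + 6817321)) = 1/(1/6817344) = 6817344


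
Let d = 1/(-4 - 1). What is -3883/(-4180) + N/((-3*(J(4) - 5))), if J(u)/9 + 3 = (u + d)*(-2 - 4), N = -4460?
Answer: -3609013/676020 ≈ -5.3386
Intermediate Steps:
d = -⅕ (d = 1/(-5) = -⅕ ≈ -0.20000)
J(u) = -81/5 - 54*u (J(u) = -27 + 9*((u - ⅕)*(-2 - 4)) = -27 + 9*((-⅕ + u)*(-6)) = -27 + 9*(6/5 - 6*u) = -27 + (54/5 - 54*u) = -81/5 - 54*u)
-3883/(-4180) + N/((-3*(J(4) - 5))) = -3883/(-4180) - 4460*(-1/(3*((-81/5 - 54*4) - 5))) = -3883*(-1/4180) - 4460*(-1/(3*((-81/5 - 216) - 5))) = 353/380 - 4460*(-1/(3*(-1161/5 - 5))) = 353/380 - 4460/((-3*(-1186/5))) = 353/380 - 4460/3558/5 = 353/380 - 4460*5/3558 = 353/380 - 11150/1779 = -3609013/676020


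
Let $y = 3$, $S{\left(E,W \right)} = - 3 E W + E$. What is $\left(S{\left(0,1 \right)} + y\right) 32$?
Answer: $96$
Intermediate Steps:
$S{\left(E,W \right)} = E - 3 E W$ ($S{\left(E,W \right)} = - 3 E W + E = E - 3 E W$)
$\left(S{\left(0,1 \right)} + y\right) 32 = \left(0 \left(1 - 3\right) + 3\right) 32 = \left(0 \left(-2\right) + 3\right) 32 = \left(0 + 3\right) 32 = 3 \cdot 32 = 96$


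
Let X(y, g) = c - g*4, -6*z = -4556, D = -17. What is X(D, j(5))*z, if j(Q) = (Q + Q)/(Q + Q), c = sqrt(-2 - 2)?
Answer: -9112/3 + 4556*I/3 ≈ -3037.3 + 1518.7*I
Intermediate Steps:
c = 2*I (c = sqrt(-4) = 2*I ≈ 2.0*I)
z = 2278/3 (z = -1/6*(-4556) = 2278/3 ≈ 759.33)
j(Q) = 1 (j(Q) = (2*Q)/((2*Q)) = (2*Q)*(1/(2*Q)) = 1)
X(y, g) = -4*g + 2*I (X(y, g) = 2*I - g*4 = 2*I - 4*g = -4*g + 2*I)
X(D, j(5))*z = (-4*1 + 2*I)*(2278/3) = (-4 + 2*I)*(2278/3) = -9112/3 + 4556*I/3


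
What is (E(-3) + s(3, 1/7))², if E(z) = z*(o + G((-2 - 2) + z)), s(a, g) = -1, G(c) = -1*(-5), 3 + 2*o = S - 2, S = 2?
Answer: 529/4 ≈ 132.25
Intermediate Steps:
o = -3/2 (o = -3/2 + (2 - 2)/2 = -3/2 + (½)*0 = -3/2 + 0 = -3/2 ≈ -1.5000)
G(c) = 5
E(z) = 7*z/2 (E(z) = z*(-3/2 + 5) = z*(7/2) = 7*z/2)
(E(-3) + s(3, 1/7))² = ((7/2)*(-3) - 1)² = (-21/2 - 1)² = (-23/2)² = 529/4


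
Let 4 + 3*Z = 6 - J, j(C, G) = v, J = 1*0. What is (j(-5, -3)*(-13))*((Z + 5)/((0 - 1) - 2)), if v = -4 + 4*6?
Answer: 4420/9 ≈ 491.11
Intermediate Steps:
J = 0
v = 20 (v = -4 + 24 = 20)
j(C, G) = 20
Z = ⅔ (Z = -4/3 + (6 - 1*0)/3 = -4/3 + (6 + 0)/3 = -4/3 + (⅓)*6 = -4/3 + 2 = ⅔ ≈ 0.66667)
(j(-5, -3)*(-13))*((Z + 5)/((0 - 1) - 2)) = (20*(-13))*((⅔ + 5)/((0 - 1) - 2)) = -4420/(3*(-1 - 2)) = -4420/(3*(-3)) = -4420*(-1)/(3*3) = -260*(-17/9) = 4420/9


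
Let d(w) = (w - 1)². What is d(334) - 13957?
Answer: 96932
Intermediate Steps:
d(w) = (-1 + w)²
d(334) - 13957 = (-1 + 334)² - 13957 = 333² - 13957 = 110889 - 13957 = 96932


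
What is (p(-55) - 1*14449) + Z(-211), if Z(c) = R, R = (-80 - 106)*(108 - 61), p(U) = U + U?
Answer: -23301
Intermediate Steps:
p(U) = 2*U
R = -8742 (R = -186*47 = -8742)
Z(c) = -8742
(p(-55) - 1*14449) + Z(-211) = (2*(-55) - 1*14449) - 8742 = (-110 - 14449) - 8742 = -14559 - 8742 = -23301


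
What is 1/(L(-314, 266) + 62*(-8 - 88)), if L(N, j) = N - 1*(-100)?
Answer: -1/6166 ≈ -0.00016218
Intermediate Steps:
L(N, j) = 100 + N (L(N, j) = N + 100 = 100 + N)
1/(L(-314, 266) + 62*(-8 - 88)) = 1/((100 - 314) + 62*(-8 - 88)) = 1/(-214 + 62*(-96)) = 1/(-214 - 5952) = 1/(-6166) = -1/6166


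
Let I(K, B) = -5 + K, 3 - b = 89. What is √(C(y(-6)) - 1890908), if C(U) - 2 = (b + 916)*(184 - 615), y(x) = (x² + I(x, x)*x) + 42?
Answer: 2*I*√562159 ≈ 1499.5*I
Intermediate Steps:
b = -86 (b = 3 - 1*89 = 3 - 89 = -86)
y(x) = 42 + x² + x*(-5 + x) (y(x) = (x² + (-5 + x)*x) + 42 = (x² + x*(-5 + x)) + 42 = 42 + x² + x*(-5 + x))
C(U) = -357728 (C(U) = 2 + (-86 + 916)*(184 - 615) = 2 + 830*(-431) = 2 - 357730 = -357728)
√(C(y(-6)) - 1890908) = √(-357728 - 1890908) = √(-2248636) = 2*I*√562159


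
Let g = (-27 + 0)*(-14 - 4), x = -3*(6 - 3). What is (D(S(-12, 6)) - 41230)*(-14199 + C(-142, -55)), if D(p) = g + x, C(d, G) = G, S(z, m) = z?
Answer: 580893262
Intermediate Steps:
x = -9 (x = -3*3 = -9)
g = 486 (g = -27*(-18) = 486)
D(p) = 477 (D(p) = 486 - 9 = 477)
(D(S(-12, 6)) - 41230)*(-14199 + C(-142, -55)) = (477 - 41230)*(-14199 - 55) = -40753*(-14254) = 580893262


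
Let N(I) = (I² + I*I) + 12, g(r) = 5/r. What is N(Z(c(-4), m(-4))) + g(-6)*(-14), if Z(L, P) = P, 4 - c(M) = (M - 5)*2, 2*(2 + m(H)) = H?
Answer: 167/3 ≈ 55.667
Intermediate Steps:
m(H) = -2 + H/2
c(M) = 14 - 2*M (c(M) = 4 - (M - 5)*2 = 4 - (-5 + M)*2 = 4 - (-10 + 2*M) = 4 + (10 - 2*M) = 14 - 2*M)
N(I) = 12 + 2*I² (N(I) = (I² + I²) + 12 = 2*I² + 12 = 12 + 2*I²)
N(Z(c(-4), m(-4))) + g(-6)*(-14) = (12 + 2*(-2 + (½)*(-4))²) + (5/(-6))*(-14) = (12 + 2*(-2 - 2)²) + (5*(-⅙))*(-14) = (12 + 2*(-4)²) - ⅚*(-14) = (12 + 2*16) + 35/3 = (12 + 32) + 35/3 = 44 + 35/3 = 167/3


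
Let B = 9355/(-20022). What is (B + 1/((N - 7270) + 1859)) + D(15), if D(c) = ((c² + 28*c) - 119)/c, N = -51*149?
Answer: 751054573/21707185 ≈ 34.599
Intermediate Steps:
B = -9355/20022 (B = 9355*(-1/20022) = -9355/20022 ≈ -0.46724)
N = -7599
D(c) = (-119 + c² + 28*c)/c
(B + 1/((N - 7270) + 1859)) + D(15) = (-9355/20022 + 1/((-7599 - 7270) + 1859)) + (28 + 15 - 119/15) = (-9355/20022 + 1/(-14869 + 1859)) + (28 + 15 - 119*1/15) = (-9355/20022 + 1/(-13010)) + (28 + 15 - 119/15) = (-9355/20022 - 1/13010) + 526/15 = -30432143/65121555 + 526/15 = 751054573/21707185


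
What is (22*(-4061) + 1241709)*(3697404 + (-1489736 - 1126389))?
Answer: 1246030237393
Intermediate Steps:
(22*(-4061) + 1241709)*(3697404 + (-1489736 - 1126389)) = (-89342 + 1241709)*(3697404 - 2616125) = 1152367*1081279 = 1246030237393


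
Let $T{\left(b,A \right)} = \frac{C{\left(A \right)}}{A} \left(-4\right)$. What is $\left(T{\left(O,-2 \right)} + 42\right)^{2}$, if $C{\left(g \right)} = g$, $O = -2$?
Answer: $1444$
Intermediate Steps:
$T{\left(b,A \right)} = -4$ ($T{\left(b,A \right)} = \frac{A}{A} \left(-4\right) = 1 \left(-4\right) = -4$)
$\left(T{\left(O,-2 \right)} + 42\right)^{2} = \left(-4 + 42\right)^{2} = 38^{2} = 1444$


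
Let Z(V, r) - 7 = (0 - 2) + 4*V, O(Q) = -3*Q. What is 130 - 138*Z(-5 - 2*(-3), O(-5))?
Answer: -1112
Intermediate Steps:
Z(V, r) = 5 + 4*V (Z(V, r) = 7 + ((0 - 2) + 4*V) = 7 + (-2 + 4*V) = 5 + 4*V)
130 - 138*Z(-5 - 2*(-3), O(-5)) = 130 - 138*(5 + 4*(-5 - 2*(-3))) = 130 - 138*(5 + 4*(-5 + 6)) = 130 - 138*(5 + 4*1) = 130 - 138*(5 + 4) = 130 - 138*9 = 130 - 1242 = -1112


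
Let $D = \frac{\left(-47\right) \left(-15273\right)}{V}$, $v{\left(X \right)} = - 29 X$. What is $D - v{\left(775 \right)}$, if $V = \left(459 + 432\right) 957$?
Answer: $\frac{2129428684}{94743} \approx 22476.0$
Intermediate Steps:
$V = 852687$ ($V = 891 \cdot 957 = 852687$)
$D = \frac{79759}{94743}$ ($D = \frac{\left(-47\right) \left(-15273\right)}{852687} = 717831 \cdot \frac{1}{852687} = \frac{79759}{94743} \approx 0.84185$)
$D - v{\left(775 \right)} = \frac{79759}{94743} - \left(-29\right) 775 = \frac{79759}{94743} - -22475 = \frac{79759}{94743} + 22475 = \frac{2129428684}{94743}$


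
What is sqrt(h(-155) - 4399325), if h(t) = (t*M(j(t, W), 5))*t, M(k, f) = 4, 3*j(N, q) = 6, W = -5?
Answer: 5*I*sqrt(172129) ≈ 2074.4*I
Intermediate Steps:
j(N, q) = 2 (j(N, q) = (1/3)*6 = 2)
h(t) = 4*t**2 (h(t) = (t*4)*t = (4*t)*t = 4*t**2)
sqrt(h(-155) - 4399325) = sqrt(4*(-155)**2 - 4399325) = sqrt(4*24025 - 4399325) = sqrt(96100 - 4399325) = sqrt(-4303225) = 5*I*sqrt(172129)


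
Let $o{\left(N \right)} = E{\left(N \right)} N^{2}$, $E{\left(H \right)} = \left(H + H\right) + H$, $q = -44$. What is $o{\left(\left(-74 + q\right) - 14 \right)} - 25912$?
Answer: $-6925816$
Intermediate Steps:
$E{\left(H \right)} = 3 H$ ($E{\left(H \right)} = 2 H + H = 3 H$)
$o{\left(N \right)} = 3 N^{3}$ ($o{\left(N \right)} = 3 N N^{2} = 3 N^{3}$)
$o{\left(\left(-74 + q\right) - 14 \right)} - 25912 = 3 \left(\left(-74 - 44\right) - 14\right)^{3} - 25912 = 3 \left(-118 - 14\right)^{3} - 25912 = 3 \left(-132\right)^{3} - 25912 = 3 \left(-2299968\right) - 25912 = -6899904 - 25912 = -6925816$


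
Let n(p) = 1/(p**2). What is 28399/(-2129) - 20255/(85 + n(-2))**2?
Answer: -3992230439/247562249 ≈ -16.126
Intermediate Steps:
n(p) = p**(-2)
28399/(-2129) - 20255/(85 + n(-2))**2 = 28399/(-2129) - 20255/(85 + (-2)**(-2))**2 = 28399*(-1/2129) - 20255/(85 + 1/4)**2 = -28399/2129 - 20255/((341/4)**2) = -28399/2129 - 20255/116281/16 = -28399/2129 - 20255*16/116281 = -28399/2129 - 324080/116281 = -3992230439/247562249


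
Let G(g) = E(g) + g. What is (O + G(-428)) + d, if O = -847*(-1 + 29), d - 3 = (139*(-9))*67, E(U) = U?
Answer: -108386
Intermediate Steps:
d = -83814 (d = 3 + (139*(-9))*67 = 3 - 1251*67 = 3 - 83817 = -83814)
G(g) = 2*g (G(g) = g + g = 2*g)
O = -23716 (O = -847*28 = -23716)
(O + G(-428)) + d = (-23716 + 2*(-428)) - 83814 = (-23716 - 856) - 83814 = -24572 - 83814 = -108386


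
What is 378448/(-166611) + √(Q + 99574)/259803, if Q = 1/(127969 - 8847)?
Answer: -378448/166611 + √1412960126842538/30948252966 ≈ -2.2702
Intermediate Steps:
Q = 1/119122 ≈ 8.3948e-6
378448/(-166611) + √(Q + 99574)/259803 = 378448/(-166611) + √(1/119122 + 99574)/259803 = 378448*(-1/166611) + √(11861454029/119122)*(1/259803) = -378448/166611 + (√1412960126842538/119122)*(1/259803) = -378448/166611 + √1412960126842538/30948252966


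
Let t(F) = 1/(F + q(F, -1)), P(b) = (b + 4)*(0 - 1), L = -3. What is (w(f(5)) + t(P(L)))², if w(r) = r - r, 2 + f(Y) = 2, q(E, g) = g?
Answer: ¼ ≈ 0.25000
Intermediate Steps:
f(Y) = 0 (f(Y) = -2 + 2 = 0)
P(b) = -4 - b (P(b) = (4 + b)*(-1) = -4 - b)
w(r) = 0
t(F) = 1/(-1 + F) (t(F) = 1/(F - 1) = 1/(-1 + F))
(w(f(5)) + t(P(L)))² = (0 + 1/(-1 + (-4 - 1*(-3))))² = (0 + 1/(-1 + (-4 + 3)))² = (0 + 1/(-1 - 1))² = (0 + 1/(-2))² = (0 - ½)² = (-½)² = ¼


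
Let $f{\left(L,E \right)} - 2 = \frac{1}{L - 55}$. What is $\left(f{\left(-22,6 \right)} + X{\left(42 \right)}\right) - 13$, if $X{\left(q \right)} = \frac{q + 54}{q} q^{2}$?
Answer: $\frac{309616}{77} \approx 4021.0$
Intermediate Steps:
$f{\left(L,E \right)} = 2 + \frac{1}{-55 + L}$ ($f{\left(L,E \right)} = 2 + \frac{1}{L - 55} = 2 + \frac{1}{-55 + L}$)
$X{\left(q \right)} = q \left(54 + q\right)$ ($X{\left(q \right)} = \frac{54 + q}{q} q^{2} = q \left(54 + q\right)$)
$\left(f{\left(-22,6 \right)} + X{\left(42 \right)}\right) - 13 = \left(\frac{-109 + 2 \left(-22\right)}{-55 - 22} + 42 \left(54 + 42\right)\right) - 13 = \left(\frac{-109 - 44}{-77} + 42 \cdot 96\right) - 13 = \left(\left(- \frac{1}{77}\right) \left(-153\right) + 4032\right) - 13 = \left(\frac{153}{77} + 4032\right) - 13 = \frac{310617}{77} - 13 = \frac{309616}{77}$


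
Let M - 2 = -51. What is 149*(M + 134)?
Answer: 12665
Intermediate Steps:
M = -49 (M = 2 - 51 = -49)
149*(M + 134) = 149*(-49 + 134) = 149*85 = 12665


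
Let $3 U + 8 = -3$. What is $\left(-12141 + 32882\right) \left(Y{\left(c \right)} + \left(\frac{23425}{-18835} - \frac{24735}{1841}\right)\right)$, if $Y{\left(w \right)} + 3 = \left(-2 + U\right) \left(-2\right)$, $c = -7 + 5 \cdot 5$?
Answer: $- \frac{391202860345}{2972163} \approx -1.3162 \cdot 10^{5}$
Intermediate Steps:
$U = - \frac{11}{3}$ ($U = - \frac{8}{3} + \frac{1}{3} \left(-3\right) = - \frac{8}{3} - 1 = - \frac{11}{3} \approx -3.6667$)
$c = 18$ ($c = -7 + 25 = 18$)
$Y{\left(w \right)} = \frac{25}{3}$ ($Y{\left(w \right)} = -3 + \left(-2 - \frac{11}{3}\right) \left(-2\right) = -3 - - \frac{34}{3} = -3 + \frac{34}{3} = \frac{25}{3}$)
$\left(-12141 + 32882\right) \left(Y{\left(c \right)} + \left(\frac{23425}{-18835} - \frac{24735}{1841}\right)\right) = \left(-12141 + 32882\right) \left(\frac{25}{3} + \left(\frac{23425}{-18835} - \frac{24735}{1841}\right)\right) = 20741 \left(\frac{25}{3} + \left(23425 \left(- \frac{1}{18835}\right) - \frac{24735}{1841}\right)\right) = 20741 \left(\frac{25}{3} - \frac{101801830}{6935047}\right) = 20741 \left(- \frac{132029315}{20805141}\right) = - \frac{391202860345}{2972163}$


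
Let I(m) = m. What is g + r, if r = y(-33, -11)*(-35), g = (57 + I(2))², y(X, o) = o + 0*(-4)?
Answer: 3866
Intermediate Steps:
y(X, o) = o (y(X, o) = o + 0 = o)
g = 3481 (g = (57 + 2)² = 59² = 3481)
r = 385 (r = -11*(-35) = 385)
g + r = 3481 + 385 = 3866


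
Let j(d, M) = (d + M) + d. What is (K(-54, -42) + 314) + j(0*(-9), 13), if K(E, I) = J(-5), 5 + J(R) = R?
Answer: 317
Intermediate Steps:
J(R) = -5 + R
K(E, I) = -10 (K(E, I) = -5 - 5 = -10)
j(d, M) = M + 2*d (j(d, M) = (M + d) + d = M + 2*d)
(K(-54, -42) + 314) + j(0*(-9), 13) = (-10 + 314) + (13 + 2*(0*(-9))) = 304 + (13 + 2*0) = 304 + (13 + 0) = 304 + 13 = 317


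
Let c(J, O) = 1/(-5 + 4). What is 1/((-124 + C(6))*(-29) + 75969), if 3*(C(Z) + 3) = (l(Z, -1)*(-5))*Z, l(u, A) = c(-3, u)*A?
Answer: 1/79942 ≈ 1.2509e-5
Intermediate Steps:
c(J, O) = -1 (c(J, O) = 1/(-1) = -1)
l(u, A) = -A
C(Z) = -3 - 5*Z/3 (C(Z) = -3 + ((-1*(-1)*(-5))*Z)/3 = -3 + ((1*(-5))*Z)/3 = -3 + (-5*Z)/3 = -3 - 5*Z/3)
1/((-124 + C(6))*(-29) + 75969) = 1/((-124 + (-3 - 5/3*6))*(-29) + 75969) = 1/((-124 + (-3 - 10))*(-29) + 75969) = 1/((-124 - 13)*(-29) + 75969) = 1/(-137*(-29) + 75969) = 1/(3973 + 75969) = 1/79942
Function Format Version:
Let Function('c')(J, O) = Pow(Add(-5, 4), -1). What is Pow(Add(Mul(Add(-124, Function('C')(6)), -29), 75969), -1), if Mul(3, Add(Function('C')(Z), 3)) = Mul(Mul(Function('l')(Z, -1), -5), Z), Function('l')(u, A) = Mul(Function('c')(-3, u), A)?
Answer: Rational(1, 79942) ≈ 1.2509e-5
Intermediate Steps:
Function('c')(J, O) = -1 (Function('c')(J, O) = Pow(-1, -1) = -1)
Function('l')(u, A) = Mul(-1, A)
Function('C')(Z) = Add(-3, Mul(Rational(-5, 3), Z)) (Function('C')(Z) = Add(-3, Mul(Rational(1, 3), Mul(Mul(Mul(-1, -1), -5), Z))) = Add(-3, Mul(Rational(1, 3), Mul(Mul(1, -5), Z))) = Add(-3, Mul(Rational(1, 3), Mul(-5, Z))) = Add(-3, Mul(Rational(-5, 3), Z)))
Pow(Add(Mul(Add(-124, Function('C')(6)), -29), 75969), -1) = Pow(Add(Mul(Add(-124, Add(-3, Mul(Rational(-5, 3), 6))), -29), 75969), -1) = Pow(Add(Mul(Add(-124, Add(-3, -10)), -29), 75969), -1) = Pow(Add(Mul(Add(-124, -13), -29), 75969), -1) = Pow(Add(Mul(-137, -29), 75969), -1) = Pow(Add(3973, 75969), -1) = Pow(79942, -1) = Rational(1, 79942)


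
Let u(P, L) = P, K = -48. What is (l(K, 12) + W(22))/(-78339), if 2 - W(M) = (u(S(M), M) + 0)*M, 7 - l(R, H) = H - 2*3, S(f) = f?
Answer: 481/78339 ≈ 0.0061400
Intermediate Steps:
l(R, H) = 13 - H (l(R, H) = 7 - (H - 2*3) = 7 - (H - 6) = 7 - (-6 + H) = 7 + (6 - H) = 13 - H)
W(M) = 2 - M² (W(M) = 2 - (M + 0)*M = 2 - M*M = 2 - M²)
(l(K, 12) + W(22))/(-78339) = ((13 - 1*12) + (2 - 1*22²))/(-78339) = ((13 - 12) + (2 - 1*484))*(-1/78339) = (1 + (2 - 484))*(-1/78339) = (1 - 482)*(-1/78339) = -481*(-1/78339) = 481/78339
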